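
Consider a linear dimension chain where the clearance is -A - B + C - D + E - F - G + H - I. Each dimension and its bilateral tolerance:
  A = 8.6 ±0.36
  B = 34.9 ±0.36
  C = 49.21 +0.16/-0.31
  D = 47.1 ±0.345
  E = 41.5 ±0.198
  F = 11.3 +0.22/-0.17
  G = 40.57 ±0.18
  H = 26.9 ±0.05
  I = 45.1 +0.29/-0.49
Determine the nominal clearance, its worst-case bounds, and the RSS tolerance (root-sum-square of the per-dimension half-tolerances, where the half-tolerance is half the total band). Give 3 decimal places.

Stack each dimension's contribution:
  -A: nom -8.600 → Σnom=-8.600; wc +0.360/-0.360 → slack +0.360/-0.360; half-tol=0.360, Σhalf²=0.129600
  -B: nom -34.900 → Σnom=-43.500; wc +0.360/-0.360 → slack +0.720/-0.720; half-tol=0.360, Σhalf²=0.259200
  +C: nom +49.210 → Σnom=5.710; wc +0.160/-0.310 → slack +0.880/-1.030; half-tol=0.235, Σhalf²=0.314425
  -D: nom -47.100 → Σnom=-41.390; wc +0.345/-0.345 → slack +1.225/-1.375; half-tol=0.345, Σhalf²=0.433450
  +E: nom +41.500 → Σnom=0.110; wc +0.198/-0.198 → slack +1.423/-1.573; half-tol=0.198, Σhalf²=0.472654
  -F: nom -11.300 → Σnom=-11.190; wc +0.170/-0.220 → slack +1.593/-1.793; half-tol=0.195, Σhalf²=0.510679
  -G: nom -40.570 → Σnom=-51.760; wc +0.180/-0.180 → slack +1.773/-1.973; half-tol=0.180, Σhalf²=0.543079
  +H: nom +26.900 → Σnom=-24.860; wc +0.050/-0.050 → slack +1.823/-2.023; half-tol=0.050, Σhalf²=0.545579
  -I: nom -45.100 → Σnom=-69.960; wc +0.490/-0.290 → slack +2.313/-2.313; half-tol=0.390, Σhalf²=0.697679
Nominal = -69.960. Worst-case = [-69.960 - 2.313, -69.960 + 2.313] = [-72.273, -67.647]. RSS = √0.697679 = 0.835.

nominal=-69.960 wc=[-72.273,-67.647] rss=0.835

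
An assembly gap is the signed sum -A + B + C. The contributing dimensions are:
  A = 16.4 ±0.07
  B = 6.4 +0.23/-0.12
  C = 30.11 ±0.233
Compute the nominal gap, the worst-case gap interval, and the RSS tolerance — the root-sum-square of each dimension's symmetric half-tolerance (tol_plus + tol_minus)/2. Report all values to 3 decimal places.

Stack each dimension's contribution:
  -A: nom -16.400 → Σnom=-16.400; wc +0.070/-0.070 → slack +0.070/-0.070; half-tol=0.070, Σhalf²=0.004900
  +B: nom +6.400 → Σnom=-10.000; wc +0.230/-0.120 → slack +0.300/-0.190; half-tol=0.175, Σhalf²=0.035525
  +C: nom +30.110 → Σnom=20.110; wc +0.233/-0.233 → slack +0.533/-0.423; half-tol=0.233, Σhalf²=0.089814
Nominal = 20.110. Worst-case = [20.110 - 0.423, 20.110 + 0.533] = [19.687, 20.643]. RSS = √0.089814 = 0.300.

nominal=20.110 wc=[19.687,20.643] rss=0.300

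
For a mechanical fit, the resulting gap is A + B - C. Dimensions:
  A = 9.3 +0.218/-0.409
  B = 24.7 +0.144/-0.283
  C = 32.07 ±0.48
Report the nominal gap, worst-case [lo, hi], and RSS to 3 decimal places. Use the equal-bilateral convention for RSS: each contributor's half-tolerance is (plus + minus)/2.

nominal=1.930 wc=[0.758,2.772] rss=0.612

Stack each dimension's contribution:
  +A: nom +9.300 → Σnom=9.300; wc +0.218/-0.409 → slack +0.218/-0.409; half-tol=0.314, Σhalf²=0.098282
  +B: nom +24.700 → Σnom=34.000; wc +0.144/-0.283 → slack +0.362/-0.692; half-tol=0.213, Σhalf²=0.143864
  -C: nom -32.070 → Σnom=1.930; wc +0.480/-0.480 → slack +0.842/-1.172; half-tol=0.480, Σhalf²=0.374264
Nominal = 1.930. Worst-case = [1.930 - 1.172, 1.930 + 0.842] = [0.758, 2.772]. RSS = √0.374264 = 0.612.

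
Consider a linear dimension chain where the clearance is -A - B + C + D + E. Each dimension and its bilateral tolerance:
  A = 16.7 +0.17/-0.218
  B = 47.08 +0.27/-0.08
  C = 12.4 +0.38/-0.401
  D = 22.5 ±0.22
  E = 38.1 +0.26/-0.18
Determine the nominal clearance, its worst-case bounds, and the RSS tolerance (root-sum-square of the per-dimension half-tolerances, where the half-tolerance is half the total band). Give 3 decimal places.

Stack each dimension's contribution:
  -A: nom -16.700 → Σnom=-16.700; wc +0.218/-0.170 → slack +0.218/-0.170; half-tol=0.194, Σhalf²=0.037636
  -B: nom -47.080 → Σnom=-63.780; wc +0.080/-0.270 → slack +0.298/-0.440; half-tol=0.175, Σhalf²=0.068261
  +C: nom +12.400 → Σnom=-51.380; wc +0.380/-0.401 → slack +0.678/-0.841; half-tol=0.391, Σhalf²=0.220751
  +D: nom +22.500 → Σnom=-28.880; wc +0.220/-0.220 → slack +0.898/-1.061; half-tol=0.220, Σhalf²=0.269151
  +E: nom +38.100 → Σnom=9.220; wc +0.260/-0.180 → slack +1.158/-1.241; half-tol=0.220, Σhalf²=0.317551
Nominal = 9.220. Worst-case = [9.220 - 1.241, 9.220 + 1.158] = [7.979, 10.378]. RSS = √0.317551 = 0.564.

nominal=9.220 wc=[7.979,10.378] rss=0.564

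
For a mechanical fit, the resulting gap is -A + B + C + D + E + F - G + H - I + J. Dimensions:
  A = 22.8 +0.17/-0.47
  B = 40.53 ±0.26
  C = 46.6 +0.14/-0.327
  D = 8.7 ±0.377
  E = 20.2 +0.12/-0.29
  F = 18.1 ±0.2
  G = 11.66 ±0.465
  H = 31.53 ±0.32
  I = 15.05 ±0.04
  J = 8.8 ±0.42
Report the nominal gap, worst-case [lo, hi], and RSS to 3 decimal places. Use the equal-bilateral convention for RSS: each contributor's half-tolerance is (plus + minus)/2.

nominal=124.950 wc=[122.081,127.762] rss=0.972

Stack each dimension's contribution:
  -A: nom -22.800 → Σnom=-22.800; wc +0.470/-0.170 → slack +0.470/-0.170; half-tol=0.320, Σhalf²=0.102400
  +B: nom +40.530 → Σnom=17.730; wc +0.260/-0.260 → slack +0.730/-0.430; half-tol=0.260, Σhalf²=0.170000
  +C: nom +46.600 → Σnom=64.330; wc +0.140/-0.327 → slack +0.870/-0.757; half-tol=0.234, Σhalf²=0.224522
  +D: nom +8.700 → Σnom=73.030; wc +0.377/-0.377 → slack +1.247/-1.134; half-tol=0.377, Σhalf²=0.366651
  +E: nom +20.200 → Σnom=93.230; wc +0.120/-0.290 → slack +1.367/-1.424; half-tol=0.205, Σhalf²=0.408676
  +F: nom +18.100 → Σnom=111.330; wc +0.200/-0.200 → slack +1.567/-1.624; half-tol=0.200, Σhalf²=0.448676
  -G: nom -11.660 → Σnom=99.670; wc +0.465/-0.465 → slack +2.032/-2.089; half-tol=0.465, Σhalf²=0.664901
  +H: nom +31.530 → Σnom=131.200; wc +0.320/-0.320 → slack +2.352/-2.409; half-tol=0.320, Σhalf²=0.767301
  -I: nom -15.050 → Σnom=116.150; wc +0.040/-0.040 → slack +2.392/-2.449; half-tol=0.040, Σhalf²=0.768901
  +J: nom +8.800 → Σnom=124.950; wc +0.420/-0.420 → slack +2.812/-2.869; half-tol=0.420, Σhalf²=0.945301
Nominal = 124.950. Worst-case = [124.950 - 2.869, 124.950 + 2.812] = [122.081, 127.762]. RSS = √0.945301 = 0.972.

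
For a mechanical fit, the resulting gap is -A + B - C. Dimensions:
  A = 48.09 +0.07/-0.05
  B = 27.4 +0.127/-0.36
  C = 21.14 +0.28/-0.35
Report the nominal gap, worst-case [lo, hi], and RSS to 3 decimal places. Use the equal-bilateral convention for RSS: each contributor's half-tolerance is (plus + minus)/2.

nominal=-41.830 wc=[-42.540,-41.303] rss=0.403

Stack each dimension's contribution:
  -A: nom -48.090 → Σnom=-48.090; wc +0.050/-0.070 → slack +0.050/-0.070; half-tol=0.060, Σhalf²=0.003600
  +B: nom +27.400 → Σnom=-20.690; wc +0.127/-0.360 → slack +0.177/-0.430; half-tol=0.243, Σhalf²=0.062892
  -C: nom -21.140 → Σnom=-41.830; wc +0.350/-0.280 → slack +0.527/-0.710; half-tol=0.315, Σhalf²=0.162117
Nominal = -41.830. Worst-case = [-41.830 - 0.710, -41.830 + 0.527] = [-42.540, -41.303]. RSS = √0.162117 = 0.403.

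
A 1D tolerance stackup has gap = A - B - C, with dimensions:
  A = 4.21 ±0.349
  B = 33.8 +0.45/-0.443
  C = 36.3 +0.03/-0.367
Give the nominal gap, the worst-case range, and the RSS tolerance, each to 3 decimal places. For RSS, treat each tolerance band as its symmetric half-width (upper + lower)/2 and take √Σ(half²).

Stack each dimension's contribution:
  +A: nom +4.210 → Σnom=4.210; wc +0.349/-0.349 → slack +0.349/-0.349; half-tol=0.349, Σhalf²=0.121801
  -B: nom -33.800 → Σnom=-29.590; wc +0.443/-0.450 → slack +0.792/-0.799; half-tol=0.447, Σhalf²=0.321163
  -C: nom -36.300 → Σnom=-65.890; wc +0.367/-0.030 → slack +1.159/-0.829; half-tol=0.199, Σhalf²=0.360566
Nominal = -65.890. Worst-case = [-65.890 - 0.829, -65.890 + 1.159] = [-66.719, -64.731]. RSS = √0.360566 = 0.600.

nominal=-65.890 wc=[-66.719,-64.731] rss=0.600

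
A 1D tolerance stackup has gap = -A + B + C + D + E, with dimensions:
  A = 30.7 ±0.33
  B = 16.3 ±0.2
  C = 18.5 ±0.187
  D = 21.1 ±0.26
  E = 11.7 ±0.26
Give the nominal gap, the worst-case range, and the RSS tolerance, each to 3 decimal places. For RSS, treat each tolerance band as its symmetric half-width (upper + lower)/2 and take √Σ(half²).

Stack each dimension's contribution:
  -A: nom -30.700 → Σnom=-30.700; wc +0.330/-0.330 → slack +0.330/-0.330; half-tol=0.330, Σhalf²=0.108900
  +B: nom +16.300 → Σnom=-14.400; wc +0.200/-0.200 → slack +0.530/-0.530; half-tol=0.200, Σhalf²=0.148900
  +C: nom +18.500 → Σnom=4.100; wc +0.187/-0.187 → slack +0.717/-0.717; half-tol=0.187, Σhalf²=0.183869
  +D: nom +21.100 → Σnom=25.200; wc +0.260/-0.260 → slack +0.977/-0.977; half-tol=0.260, Σhalf²=0.251469
  +E: nom +11.700 → Σnom=36.900; wc +0.260/-0.260 → slack +1.237/-1.237; half-tol=0.260, Σhalf²=0.319069
Nominal = 36.900. Worst-case = [36.900 - 1.237, 36.900 + 1.237] = [35.663, 38.137]. RSS = √0.319069 = 0.565.

nominal=36.900 wc=[35.663,38.137] rss=0.565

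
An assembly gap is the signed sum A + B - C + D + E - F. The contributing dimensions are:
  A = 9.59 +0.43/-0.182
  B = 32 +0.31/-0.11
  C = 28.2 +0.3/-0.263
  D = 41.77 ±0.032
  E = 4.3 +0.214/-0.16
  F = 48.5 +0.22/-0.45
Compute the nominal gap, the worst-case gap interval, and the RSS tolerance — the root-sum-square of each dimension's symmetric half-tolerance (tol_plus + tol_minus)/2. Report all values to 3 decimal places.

nominal=10.960 wc=[9.956,12.659] rss=0.604

Stack each dimension's contribution:
  +A: nom +9.590 → Σnom=9.590; wc +0.430/-0.182 → slack +0.430/-0.182; half-tol=0.306, Σhalf²=0.093636
  +B: nom +32.000 → Σnom=41.590; wc +0.310/-0.110 → slack +0.740/-0.292; half-tol=0.210, Σhalf²=0.137736
  -C: nom -28.200 → Σnom=13.390; wc +0.263/-0.300 → slack +1.003/-0.592; half-tol=0.281, Σhalf²=0.216978
  +D: nom +41.770 → Σnom=55.160; wc +0.032/-0.032 → slack +1.035/-0.624; half-tol=0.032, Σhalf²=0.218002
  +E: nom +4.300 → Σnom=59.460; wc +0.214/-0.160 → slack +1.249/-0.784; half-tol=0.187, Σhalf²=0.252971
  -F: nom -48.500 → Σnom=10.960; wc +0.450/-0.220 → slack +1.699/-1.004; half-tol=0.335, Σhalf²=0.365196
Nominal = 10.960. Worst-case = [10.960 - 1.004, 10.960 + 1.699] = [9.956, 12.659]. RSS = √0.365196 = 0.604.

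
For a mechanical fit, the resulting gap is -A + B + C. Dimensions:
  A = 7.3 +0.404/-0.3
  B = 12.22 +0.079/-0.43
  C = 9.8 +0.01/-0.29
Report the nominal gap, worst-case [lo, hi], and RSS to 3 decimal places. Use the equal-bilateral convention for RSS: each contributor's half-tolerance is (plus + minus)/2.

nominal=14.720 wc=[13.596,15.109] rss=0.460

Stack each dimension's contribution:
  -A: nom -7.300 → Σnom=-7.300; wc +0.300/-0.404 → slack +0.300/-0.404; half-tol=0.352, Σhalf²=0.123904
  +B: nom +12.220 → Σnom=4.920; wc +0.079/-0.430 → slack +0.379/-0.834; half-tol=0.255, Σhalf²=0.188674
  +C: nom +9.800 → Σnom=14.720; wc +0.010/-0.290 → slack +0.389/-1.124; half-tol=0.150, Σhalf²=0.211174
Nominal = 14.720. Worst-case = [14.720 - 1.124, 14.720 + 0.389] = [13.596, 15.109]. RSS = √0.211174 = 0.460.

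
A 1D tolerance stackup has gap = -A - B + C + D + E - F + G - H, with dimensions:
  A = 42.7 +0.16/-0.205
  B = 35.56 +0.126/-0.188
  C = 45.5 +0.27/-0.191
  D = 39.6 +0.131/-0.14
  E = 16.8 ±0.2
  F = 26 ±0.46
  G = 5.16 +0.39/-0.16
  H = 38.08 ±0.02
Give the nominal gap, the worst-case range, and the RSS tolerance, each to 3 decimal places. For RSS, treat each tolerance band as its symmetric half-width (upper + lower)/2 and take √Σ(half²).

Stack each dimension's contribution:
  -A: nom -42.700 → Σnom=-42.700; wc +0.205/-0.160 → slack +0.205/-0.160; half-tol=0.182, Σhalf²=0.033306
  -B: nom -35.560 → Σnom=-78.260; wc +0.188/-0.126 → slack +0.393/-0.286; half-tol=0.157, Σhalf²=0.057955
  +C: nom +45.500 → Σnom=-32.760; wc +0.270/-0.191 → slack +0.663/-0.477; half-tol=0.231, Σhalf²=0.111086
  +D: nom +39.600 → Σnom=6.840; wc +0.131/-0.140 → slack +0.794/-0.617; half-tol=0.136, Σhalf²=0.129446
  +E: nom +16.800 → Σnom=23.640; wc +0.200/-0.200 → slack +0.994/-0.817; half-tol=0.200, Σhalf²=0.169446
  -F: nom -26.000 → Σnom=-2.360; wc +0.460/-0.460 → slack +1.454/-1.277; half-tol=0.460, Σhalf²=0.381046
  +G: nom +5.160 → Σnom=2.800; wc +0.390/-0.160 → slack +1.844/-1.437; half-tol=0.275, Σhalf²=0.456671
  -H: nom -38.080 → Σnom=-35.280; wc +0.020/-0.020 → slack +1.864/-1.457; half-tol=0.020, Σhalf²=0.457071
Nominal = -35.280. Worst-case = [-35.280 - 1.457, -35.280 + 1.864] = [-36.737, -33.416]. RSS = √0.457071 = 0.676.

nominal=-35.280 wc=[-36.737,-33.416] rss=0.676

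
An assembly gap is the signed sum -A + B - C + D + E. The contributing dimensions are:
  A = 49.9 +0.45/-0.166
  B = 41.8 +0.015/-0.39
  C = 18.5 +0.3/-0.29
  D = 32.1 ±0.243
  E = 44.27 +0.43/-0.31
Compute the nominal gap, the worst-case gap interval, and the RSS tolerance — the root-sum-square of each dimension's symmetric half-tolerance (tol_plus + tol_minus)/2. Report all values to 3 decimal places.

nominal=49.770 wc=[48.077,50.914] rss=0.647

Stack each dimension's contribution:
  -A: nom -49.900 → Σnom=-49.900; wc +0.166/-0.450 → slack +0.166/-0.450; half-tol=0.308, Σhalf²=0.094864
  +B: nom +41.800 → Σnom=-8.100; wc +0.015/-0.390 → slack +0.181/-0.840; half-tol=0.203, Σhalf²=0.135870
  -C: nom -18.500 → Σnom=-26.600; wc +0.290/-0.300 → slack +0.471/-1.140; half-tol=0.295, Σhalf²=0.222895
  +D: nom +32.100 → Σnom=5.500; wc +0.243/-0.243 → slack +0.714/-1.383; half-tol=0.243, Σhalf²=0.281944
  +E: nom +44.270 → Σnom=49.770; wc +0.430/-0.310 → slack +1.144/-1.693; half-tol=0.370, Σhalf²=0.418844
Nominal = 49.770. Worst-case = [49.770 - 1.693, 49.770 + 1.144] = [48.077, 50.914]. RSS = √0.418844 = 0.647.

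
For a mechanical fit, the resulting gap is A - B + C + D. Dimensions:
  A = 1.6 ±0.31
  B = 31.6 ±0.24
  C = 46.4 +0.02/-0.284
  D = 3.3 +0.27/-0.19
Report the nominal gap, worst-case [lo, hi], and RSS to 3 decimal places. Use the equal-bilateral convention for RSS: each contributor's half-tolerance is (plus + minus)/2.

Stack each dimension's contribution:
  +A: nom +1.600 → Σnom=1.600; wc +0.310/-0.310 → slack +0.310/-0.310; half-tol=0.310, Σhalf²=0.096100
  -B: nom -31.600 → Σnom=-30.000; wc +0.240/-0.240 → slack +0.550/-0.550; half-tol=0.240, Σhalf²=0.153700
  +C: nom +46.400 → Σnom=16.400; wc +0.020/-0.284 → slack +0.570/-0.834; half-tol=0.152, Σhalf²=0.176804
  +D: nom +3.300 → Σnom=19.700; wc +0.270/-0.190 → slack +0.840/-1.024; half-tol=0.230, Σhalf²=0.229704
Nominal = 19.700. Worst-case = [19.700 - 1.024, 19.700 + 0.840] = [18.676, 20.540]. RSS = √0.229704 = 0.479.

nominal=19.700 wc=[18.676,20.540] rss=0.479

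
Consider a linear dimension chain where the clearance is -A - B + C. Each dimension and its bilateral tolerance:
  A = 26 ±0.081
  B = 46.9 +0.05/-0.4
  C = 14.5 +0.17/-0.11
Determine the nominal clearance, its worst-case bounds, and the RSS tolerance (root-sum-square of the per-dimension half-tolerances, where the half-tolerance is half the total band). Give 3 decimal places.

Stack each dimension's contribution:
  -A: nom -26.000 → Σnom=-26.000; wc +0.081/-0.081 → slack +0.081/-0.081; half-tol=0.081, Σhalf²=0.006561
  -B: nom -46.900 → Σnom=-72.900; wc +0.400/-0.050 → slack +0.481/-0.131; half-tol=0.225, Σhalf²=0.057186
  +C: nom +14.500 → Σnom=-58.400; wc +0.170/-0.110 → slack +0.651/-0.241; half-tol=0.140, Σhalf²=0.076786
Nominal = -58.400. Worst-case = [-58.400 - 0.241, -58.400 + 0.651] = [-58.641, -57.749]. RSS = √0.076786 = 0.277.

nominal=-58.400 wc=[-58.641,-57.749] rss=0.277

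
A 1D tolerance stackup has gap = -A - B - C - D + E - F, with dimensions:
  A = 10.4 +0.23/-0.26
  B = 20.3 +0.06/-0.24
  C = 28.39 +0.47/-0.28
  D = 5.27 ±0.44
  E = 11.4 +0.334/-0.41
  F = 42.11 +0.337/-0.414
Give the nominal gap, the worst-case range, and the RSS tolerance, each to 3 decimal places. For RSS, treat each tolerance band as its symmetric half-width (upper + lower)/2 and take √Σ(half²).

nominal=-95.070 wc=[-97.017,-93.102] rss=0.834

Stack each dimension's contribution:
  -A: nom -10.400 → Σnom=-10.400; wc +0.260/-0.230 → slack +0.260/-0.230; half-tol=0.245, Σhalf²=0.060025
  -B: nom -20.300 → Σnom=-30.700; wc +0.240/-0.060 → slack +0.500/-0.290; half-tol=0.150, Σhalf²=0.082525
  -C: nom -28.390 → Σnom=-59.090; wc +0.280/-0.470 → slack +0.780/-0.760; half-tol=0.375, Σhalf²=0.223150
  -D: nom -5.270 → Σnom=-64.360; wc +0.440/-0.440 → slack +1.220/-1.200; half-tol=0.440, Σhalf²=0.416750
  +E: nom +11.400 → Σnom=-52.960; wc +0.334/-0.410 → slack +1.554/-1.610; half-tol=0.372, Σhalf²=0.555134
  -F: nom -42.110 → Σnom=-95.070; wc +0.414/-0.337 → slack +1.968/-1.947; half-tol=0.376, Σhalf²=0.696134
Nominal = -95.070. Worst-case = [-95.070 - 1.947, -95.070 + 1.968] = [-97.017, -93.102]. RSS = √0.696134 = 0.834.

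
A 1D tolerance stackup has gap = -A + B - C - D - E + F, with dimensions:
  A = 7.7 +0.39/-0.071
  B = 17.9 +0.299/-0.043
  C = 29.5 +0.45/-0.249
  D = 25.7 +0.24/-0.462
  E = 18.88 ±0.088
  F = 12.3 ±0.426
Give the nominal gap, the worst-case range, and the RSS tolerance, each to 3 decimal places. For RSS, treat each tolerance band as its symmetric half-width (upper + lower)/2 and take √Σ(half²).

nominal=-51.580 wc=[-53.217,-49.985] rss=0.719

Stack each dimension's contribution:
  -A: nom -7.700 → Σnom=-7.700; wc +0.071/-0.390 → slack +0.071/-0.390; half-tol=0.231, Σhalf²=0.053130
  +B: nom +17.900 → Σnom=10.200; wc +0.299/-0.043 → slack +0.370/-0.433; half-tol=0.171, Σhalf²=0.082371
  -C: nom -29.500 → Σnom=-19.300; wc +0.249/-0.450 → slack +0.619/-0.883; half-tol=0.350, Σhalf²=0.204522
  -D: nom -25.700 → Σnom=-45.000; wc +0.462/-0.240 → slack +1.081/-1.123; half-tol=0.351, Σhalf²=0.327723
  -E: nom -18.880 → Σnom=-63.880; wc +0.088/-0.088 → slack +1.169/-1.211; half-tol=0.088, Σhalf²=0.335467
  +F: nom +12.300 → Σnom=-51.580; wc +0.426/-0.426 → slack +1.595/-1.637; half-tol=0.426, Σhalf²=0.516942
Nominal = -51.580. Worst-case = [-51.580 - 1.637, -51.580 + 1.595] = [-53.217, -49.985]. RSS = √0.516942 = 0.719.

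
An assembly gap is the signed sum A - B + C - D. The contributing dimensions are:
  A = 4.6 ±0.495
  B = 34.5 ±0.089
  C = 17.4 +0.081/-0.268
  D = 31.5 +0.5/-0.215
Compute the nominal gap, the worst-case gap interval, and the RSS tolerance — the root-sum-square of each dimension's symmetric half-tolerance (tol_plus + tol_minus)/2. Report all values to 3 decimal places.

Stack each dimension's contribution:
  +A: nom +4.600 → Σnom=4.600; wc +0.495/-0.495 → slack +0.495/-0.495; half-tol=0.495, Σhalf²=0.245025
  -B: nom -34.500 → Σnom=-29.900; wc +0.089/-0.089 → slack +0.584/-0.584; half-tol=0.089, Σhalf²=0.252946
  +C: nom +17.400 → Σnom=-12.500; wc +0.081/-0.268 → slack +0.665/-0.852; half-tol=0.175, Σhalf²=0.283396
  -D: nom -31.500 → Σnom=-44.000; wc +0.215/-0.500 → slack +0.880/-1.352; half-tol=0.357, Σhalf²=0.411203
Nominal = -44.000. Worst-case = [-44.000 - 1.352, -44.000 + 0.880] = [-45.352, -43.120]. RSS = √0.411203 = 0.641.

nominal=-44.000 wc=[-45.352,-43.120] rss=0.641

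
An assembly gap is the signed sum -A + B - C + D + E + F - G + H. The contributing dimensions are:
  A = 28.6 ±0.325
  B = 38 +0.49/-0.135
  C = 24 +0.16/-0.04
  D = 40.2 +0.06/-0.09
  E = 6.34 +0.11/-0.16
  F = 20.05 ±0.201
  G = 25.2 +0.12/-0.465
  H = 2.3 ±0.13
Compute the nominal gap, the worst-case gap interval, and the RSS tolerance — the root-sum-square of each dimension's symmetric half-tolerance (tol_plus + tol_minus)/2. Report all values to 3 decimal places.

Stack each dimension's contribution:
  -A: nom -28.600 → Σnom=-28.600; wc +0.325/-0.325 → slack +0.325/-0.325; half-tol=0.325, Σhalf²=0.105625
  +B: nom +38.000 → Σnom=9.400; wc +0.490/-0.135 → slack +0.815/-0.460; half-tol=0.312, Σhalf²=0.203281
  -C: nom -24.000 → Σnom=-14.600; wc +0.040/-0.160 → slack +0.855/-0.620; half-tol=0.100, Σhalf²=0.213281
  +D: nom +40.200 → Σnom=25.600; wc +0.060/-0.090 → slack +0.915/-0.710; half-tol=0.075, Σhalf²=0.218906
  +E: nom +6.340 → Σnom=31.940; wc +0.110/-0.160 → slack +1.025/-0.870; half-tol=0.135, Σhalf²=0.237131
  +F: nom +20.050 → Σnom=51.990; wc +0.201/-0.201 → slack +1.226/-1.071; half-tol=0.201, Σhalf²=0.277532
  -G: nom -25.200 → Σnom=26.790; wc +0.465/-0.120 → slack +1.691/-1.191; half-tol=0.292, Σhalf²=0.363089
  +H: nom +2.300 → Σnom=29.090; wc +0.130/-0.130 → slack +1.821/-1.321; half-tol=0.130, Σhalf²=0.379989
Nominal = 29.090. Worst-case = [29.090 - 1.321, 29.090 + 1.821] = [27.769, 30.911]. RSS = √0.379989 = 0.616.

nominal=29.090 wc=[27.769,30.911] rss=0.616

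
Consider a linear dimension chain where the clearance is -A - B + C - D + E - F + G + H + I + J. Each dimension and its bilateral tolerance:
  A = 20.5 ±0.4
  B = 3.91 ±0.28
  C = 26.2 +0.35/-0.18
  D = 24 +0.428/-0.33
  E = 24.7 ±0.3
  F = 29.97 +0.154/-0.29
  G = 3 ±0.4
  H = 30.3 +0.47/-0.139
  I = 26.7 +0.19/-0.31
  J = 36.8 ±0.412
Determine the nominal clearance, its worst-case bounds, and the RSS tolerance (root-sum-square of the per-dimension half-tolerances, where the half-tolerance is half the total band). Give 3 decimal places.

Stack each dimension's contribution:
  -A: nom -20.500 → Σnom=-20.500; wc +0.400/-0.400 → slack +0.400/-0.400; half-tol=0.400, Σhalf²=0.160000
  -B: nom -3.910 → Σnom=-24.410; wc +0.280/-0.280 → slack +0.680/-0.680; half-tol=0.280, Σhalf²=0.238400
  +C: nom +26.200 → Σnom=1.790; wc +0.350/-0.180 → slack +1.030/-0.860; half-tol=0.265, Σhalf²=0.308625
  -D: nom -24.000 → Σnom=-22.210; wc +0.330/-0.428 → slack +1.360/-1.288; half-tol=0.379, Σhalf²=0.452266
  +E: nom +24.700 → Σnom=2.490; wc +0.300/-0.300 → slack +1.660/-1.588; half-tol=0.300, Σhalf²=0.542266
  -F: nom -29.970 → Σnom=-27.480; wc +0.290/-0.154 → slack +1.950/-1.742; half-tol=0.222, Σhalf²=0.591550
  +G: nom +3.000 → Σnom=-24.480; wc +0.400/-0.400 → slack +2.350/-2.142; half-tol=0.400, Σhalf²=0.751550
  +H: nom +30.300 → Σnom=5.820; wc +0.470/-0.139 → slack +2.820/-2.281; half-tol=0.304, Σhalf²=0.844270
  +I: nom +26.700 → Σnom=32.520; wc +0.190/-0.310 → slack +3.010/-2.591; half-tol=0.250, Σhalf²=0.906770
  +J: nom +36.800 → Σnom=69.320; wc +0.412/-0.412 → slack +3.422/-3.003; half-tol=0.412, Σhalf²=1.076514
Nominal = 69.320. Worst-case = [69.320 - 3.003, 69.320 + 3.422] = [66.317, 72.742]. RSS = √1.076514 = 1.038.

nominal=69.320 wc=[66.317,72.742] rss=1.038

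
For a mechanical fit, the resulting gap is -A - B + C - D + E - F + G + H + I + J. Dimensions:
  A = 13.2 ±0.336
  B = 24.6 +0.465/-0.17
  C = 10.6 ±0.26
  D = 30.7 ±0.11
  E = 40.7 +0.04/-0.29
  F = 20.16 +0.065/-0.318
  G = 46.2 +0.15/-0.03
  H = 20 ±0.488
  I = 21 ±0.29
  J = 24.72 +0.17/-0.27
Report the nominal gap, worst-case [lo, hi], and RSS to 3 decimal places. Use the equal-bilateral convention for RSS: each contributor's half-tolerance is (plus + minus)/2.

nominal=74.560 wc=[71.956,76.892] rss=0.858

Stack each dimension's contribution:
  -A: nom -13.200 → Σnom=-13.200; wc +0.336/-0.336 → slack +0.336/-0.336; half-tol=0.336, Σhalf²=0.112896
  -B: nom -24.600 → Σnom=-37.800; wc +0.170/-0.465 → slack +0.506/-0.801; half-tol=0.318, Σhalf²=0.213702
  +C: nom +10.600 → Σnom=-27.200; wc +0.260/-0.260 → slack +0.766/-1.061; half-tol=0.260, Σhalf²=0.281302
  -D: nom -30.700 → Σnom=-57.900; wc +0.110/-0.110 → slack +0.876/-1.171; half-tol=0.110, Σhalf²=0.293402
  +E: nom +40.700 → Σnom=-17.200; wc +0.040/-0.290 → slack +0.916/-1.461; half-tol=0.165, Σhalf²=0.320627
  -F: nom -20.160 → Σnom=-37.360; wc +0.318/-0.065 → slack +1.234/-1.526; half-tol=0.192, Σhalf²=0.357300
  +G: nom +46.200 → Σnom=8.840; wc +0.150/-0.030 → slack +1.384/-1.556; half-tol=0.090, Σhalf²=0.365400
  +H: nom +20.000 → Σnom=28.840; wc +0.488/-0.488 → slack +1.872/-2.044; half-tol=0.488, Σhalf²=0.603544
  +I: nom +21.000 → Σnom=49.840; wc +0.290/-0.290 → slack +2.162/-2.334; half-tol=0.290, Σhalf²=0.687643
  +J: nom +24.720 → Σnom=74.560; wc +0.170/-0.270 → slack +2.332/-2.604; half-tol=0.220, Σhalf²=0.736043
Nominal = 74.560. Worst-case = [74.560 - 2.604, 74.560 + 2.332] = [71.956, 76.892]. RSS = √0.736043 = 0.858.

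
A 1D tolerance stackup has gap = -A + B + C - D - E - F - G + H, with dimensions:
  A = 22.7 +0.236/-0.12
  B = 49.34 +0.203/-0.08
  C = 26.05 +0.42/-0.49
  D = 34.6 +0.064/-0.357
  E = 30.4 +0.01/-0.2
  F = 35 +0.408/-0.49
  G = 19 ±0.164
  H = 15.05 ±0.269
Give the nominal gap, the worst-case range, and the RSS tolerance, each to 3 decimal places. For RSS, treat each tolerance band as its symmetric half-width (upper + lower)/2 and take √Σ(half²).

Stack each dimension's contribution:
  -A: nom -22.700 → Σnom=-22.700; wc +0.120/-0.236 → slack +0.120/-0.236; half-tol=0.178, Σhalf²=0.031684
  +B: nom +49.340 → Σnom=26.640; wc +0.203/-0.080 → slack +0.323/-0.316; half-tol=0.142, Σhalf²=0.051706
  +C: nom +26.050 → Σnom=52.690; wc +0.420/-0.490 → slack +0.743/-0.806; half-tol=0.455, Σhalf²=0.258731
  -D: nom -34.600 → Σnom=18.090; wc +0.357/-0.064 → slack +1.100/-0.870; half-tol=0.210, Σhalf²=0.303041
  -E: nom -30.400 → Σnom=-12.310; wc +0.200/-0.010 → slack +1.300/-0.880; half-tol=0.105, Σhalf²=0.314066
  -F: nom -35.000 → Σnom=-47.310; wc +0.490/-0.408 → slack +1.790/-1.288; half-tol=0.449, Σhalf²=0.515667
  -G: nom -19.000 → Σnom=-66.310; wc +0.164/-0.164 → slack +1.954/-1.452; half-tol=0.164, Σhalf²=0.542563
  +H: nom +15.050 → Σnom=-51.260; wc +0.269/-0.269 → slack +2.223/-1.721; half-tol=0.269, Σhalf²=0.614924
Nominal = -51.260. Worst-case = [-51.260 - 1.721, -51.260 + 2.223] = [-52.981, -49.037]. RSS = √0.614924 = 0.784.

nominal=-51.260 wc=[-52.981,-49.037] rss=0.784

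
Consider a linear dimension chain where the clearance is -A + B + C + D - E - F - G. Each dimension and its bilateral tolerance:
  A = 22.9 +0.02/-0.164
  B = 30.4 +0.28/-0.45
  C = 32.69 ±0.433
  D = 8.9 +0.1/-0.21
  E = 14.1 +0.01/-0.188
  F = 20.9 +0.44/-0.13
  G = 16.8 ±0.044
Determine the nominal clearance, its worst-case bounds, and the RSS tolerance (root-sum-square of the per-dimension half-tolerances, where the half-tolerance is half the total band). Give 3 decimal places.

Stack each dimension's contribution:
  -A: nom -22.900 → Σnom=-22.900; wc +0.164/-0.020 → slack +0.164/-0.020; half-tol=0.092, Σhalf²=0.008464
  +B: nom +30.400 → Σnom=7.500; wc +0.280/-0.450 → slack +0.444/-0.470; half-tol=0.365, Σhalf²=0.141689
  +C: nom +32.690 → Σnom=40.190; wc +0.433/-0.433 → slack +0.877/-0.903; half-tol=0.433, Σhalf²=0.329178
  +D: nom +8.900 → Σnom=49.090; wc +0.100/-0.210 → slack +0.977/-1.113; half-tol=0.155, Σhalf²=0.353203
  -E: nom -14.100 → Σnom=34.990; wc +0.188/-0.010 → slack +1.165/-1.123; half-tol=0.099, Σhalf²=0.363004
  -F: nom -20.900 → Σnom=14.090; wc +0.130/-0.440 → slack +1.295/-1.563; half-tol=0.285, Σhalf²=0.444229
  -G: nom -16.800 → Σnom=-2.710; wc +0.044/-0.044 → slack +1.339/-1.607; half-tol=0.044, Σhalf²=0.446165
Nominal = -2.710. Worst-case = [-2.710 - 1.607, -2.710 + 1.339] = [-4.317, -1.371]. RSS = √0.446165 = 0.668.

nominal=-2.710 wc=[-4.317,-1.371] rss=0.668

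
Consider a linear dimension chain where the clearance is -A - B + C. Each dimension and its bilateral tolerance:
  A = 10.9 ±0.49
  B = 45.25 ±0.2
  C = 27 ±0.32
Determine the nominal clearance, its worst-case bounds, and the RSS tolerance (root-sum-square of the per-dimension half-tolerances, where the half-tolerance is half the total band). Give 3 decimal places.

nominal=-29.150 wc=[-30.160,-28.140] rss=0.618

Stack each dimension's contribution:
  -A: nom -10.900 → Σnom=-10.900; wc +0.490/-0.490 → slack +0.490/-0.490; half-tol=0.490, Σhalf²=0.240100
  -B: nom -45.250 → Σnom=-56.150; wc +0.200/-0.200 → slack +0.690/-0.690; half-tol=0.200, Σhalf²=0.280100
  +C: nom +27.000 → Σnom=-29.150; wc +0.320/-0.320 → slack +1.010/-1.010; half-tol=0.320, Σhalf²=0.382500
Nominal = -29.150. Worst-case = [-29.150 - 1.010, -29.150 + 1.010] = [-30.160, -28.140]. RSS = √0.382500 = 0.618.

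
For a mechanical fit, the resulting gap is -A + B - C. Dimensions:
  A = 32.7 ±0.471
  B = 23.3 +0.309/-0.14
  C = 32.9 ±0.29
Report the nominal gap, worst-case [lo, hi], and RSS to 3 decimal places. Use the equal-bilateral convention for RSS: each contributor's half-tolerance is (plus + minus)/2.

Stack each dimension's contribution:
  -A: nom -32.700 → Σnom=-32.700; wc +0.471/-0.471 → slack +0.471/-0.471; half-tol=0.471, Σhalf²=0.221841
  +B: nom +23.300 → Σnom=-9.400; wc +0.309/-0.140 → slack +0.780/-0.611; half-tol=0.225, Σhalf²=0.272241
  -C: nom -32.900 → Σnom=-42.300; wc +0.290/-0.290 → slack +1.070/-0.901; half-tol=0.290, Σhalf²=0.356341
Nominal = -42.300. Worst-case = [-42.300 - 0.901, -42.300 + 1.070] = [-43.201, -41.230]. RSS = √0.356341 = 0.597.

nominal=-42.300 wc=[-43.201,-41.230] rss=0.597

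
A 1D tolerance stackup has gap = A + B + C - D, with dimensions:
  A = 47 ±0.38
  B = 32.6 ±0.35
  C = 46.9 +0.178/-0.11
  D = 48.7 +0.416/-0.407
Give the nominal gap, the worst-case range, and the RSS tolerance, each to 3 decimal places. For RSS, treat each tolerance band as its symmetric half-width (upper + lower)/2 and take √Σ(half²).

Stack each dimension's contribution:
  +A: nom +47.000 → Σnom=47.000; wc +0.380/-0.380 → slack +0.380/-0.380; half-tol=0.380, Σhalf²=0.144400
  +B: nom +32.600 → Σnom=79.600; wc +0.350/-0.350 → slack +0.730/-0.730; half-tol=0.350, Σhalf²=0.266900
  +C: nom +46.900 → Σnom=126.500; wc +0.178/-0.110 → slack +0.908/-0.840; half-tol=0.144, Σhalf²=0.287636
  -D: nom -48.700 → Σnom=77.800; wc +0.407/-0.416 → slack +1.315/-1.256; half-tol=0.411, Σhalf²=0.456968
Nominal = 77.800. Worst-case = [77.800 - 1.256, 77.800 + 1.315] = [76.544, 79.115]. RSS = √0.456968 = 0.676.

nominal=77.800 wc=[76.544,79.115] rss=0.676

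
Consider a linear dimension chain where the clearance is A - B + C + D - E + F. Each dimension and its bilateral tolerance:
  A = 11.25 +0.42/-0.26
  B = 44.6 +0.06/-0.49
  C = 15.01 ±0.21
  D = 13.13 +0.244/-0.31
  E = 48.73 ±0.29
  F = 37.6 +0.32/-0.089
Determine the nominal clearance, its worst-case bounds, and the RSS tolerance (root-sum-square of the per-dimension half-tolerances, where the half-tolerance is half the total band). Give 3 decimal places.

Stack each dimension's contribution:
  +A: nom +11.250 → Σnom=11.250; wc +0.420/-0.260 → slack +0.420/-0.260; half-tol=0.340, Σhalf²=0.115600
  -B: nom -44.600 → Σnom=-33.350; wc +0.490/-0.060 → slack +0.910/-0.320; half-tol=0.275, Σhalf²=0.191225
  +C: nom +15.010 → Σnom=-18.340; wc +0.210/-0.210 → slack +1.120/-0.530; half-tol=0.210, Σhalf²=0.235325
  +D: nom +13.130 → Σnom=-5.210; wc +0.244/-0.310 → slack +1.364/-0.840; half-tol=0.277, Σhalf²=0.312054
  -E: nom -48.730 → Σnom=-53.940; wc +0.290/-0.290 → slack +1.654/-1.130; half-tol=0.290, Σhalf²=0.396154
  +F: nom +37.600 → Σnom=-16.340; wc +0.320/-0.089 → slack +1.974/-1.219; half-tol=0.205, Σhalf²=0.437974
Nominal = -16.340. Worst-case = [-16.340 - 1.219, -16.340 + 1.974] = [-17.559, -14.366]. RSS = √0.437974 = 0.662.

nominal=-16.340 wc=[-17.559,-14.366] rss=0.662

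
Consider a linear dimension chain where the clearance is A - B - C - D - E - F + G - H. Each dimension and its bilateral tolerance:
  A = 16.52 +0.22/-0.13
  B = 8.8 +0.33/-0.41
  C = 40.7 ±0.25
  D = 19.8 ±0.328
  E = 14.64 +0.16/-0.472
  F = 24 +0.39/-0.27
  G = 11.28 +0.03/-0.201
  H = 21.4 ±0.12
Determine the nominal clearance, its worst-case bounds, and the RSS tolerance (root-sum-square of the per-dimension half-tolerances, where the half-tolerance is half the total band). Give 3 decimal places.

nominal=-101.540 wc=[-103.449,-99.440] rss=0.758

Stack each dimension's contribution:
  +A: nom +16.520 → Σnom=16.520; wc +0.220/-0.130 → slack +0.220/-0.130; half-tol=0.175, Σhalf²=0.030625
  -B: nom -8.800 → Σnom=7.720; wc +0.410/-0.330 → slack +0.630/-0.460; half-tol=0.370, Σhalf²=0.167525
  -C: nom -40.700 → Σnom=-32.980; wc +0.250/-0.250 → slack +0.880/-0.710; half-tol=0.250, Σhalf²=0.230025
  -D: nom -19.800 → Σnom=-52.780; wc +0.328/-0.328 → slack +1.208/-1.038; half-tol=0.328, Σhalf²=0.337609
  -E: nom -14.640 → Σnom=-67.420; wc +0.472/-0.160 → slack +1.680/-1.198; half-tol=0.316, Σhalf²=0.437465
  -F: nom -24.000 → Σnom=-91.420; wc +0.270/-0.390 → slack +1.950/-1.588; half-tol=0.330, Σhalf²=0.546365
  +G: nom +11.280 → Σnom=-80.140; wc +0.030/-0.201 → slack +1.980/-1.789; half-tol=0.116, Σhalf²=0.559705
  -H: nom -21.400 → Σnom=-101.540; wc +0.120/-0.120 → slack +2.100/-1.909; half-tol=0.120, Σhalf²=0.574105
Nominal = -101.540. Worst-case = [-101.540 - 1.909, -101.540 + 2.100] = [-103.449, -99.440]. RSS = √0.574105 = 0.758.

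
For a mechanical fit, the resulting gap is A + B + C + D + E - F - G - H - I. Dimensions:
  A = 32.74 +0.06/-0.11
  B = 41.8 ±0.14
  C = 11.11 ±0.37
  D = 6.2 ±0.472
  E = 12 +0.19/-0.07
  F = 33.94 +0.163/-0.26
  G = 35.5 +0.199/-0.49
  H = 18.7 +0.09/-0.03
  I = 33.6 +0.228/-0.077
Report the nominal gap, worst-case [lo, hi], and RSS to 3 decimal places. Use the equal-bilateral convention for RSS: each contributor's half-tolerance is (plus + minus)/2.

Stack each dimension's contribution:
  +A: nom +32.740 → Σnom=32.740; wc +0.060/-0.110 → slack +0.060/-0.110; half-tol=0.085, Σhalf²=0.007225
  +B: nom +41.800 → Σnom=74.540; wc +0.140/-0.140 → slack +0.200/-0.250; half-tol=0.140, Σhalf²=0.026825
  +C: nom +11.110 → Σnom=85.650; wc +0.370/-0.370 → slack +0.570/-0.620; half-tol=0.370, Σhalf²=0.163725
  +D: nom +6.200 → Σnom=91.850; wc +0.472/-0.472 → slack +1.042/-1.092; half-tol=0.472, Σhalf²=0.386509
  +E: nom +12.000 → Σnom=103.850; wc +0.190/-0.070 → slack +1.232/-1.162; half-tol=0.130, Σhalf²=0.403409
  -F: nom -33.940 → Σnom=69.910; wc +0.260/-0.163 → slack +1.492/-1.325; half-tol=0.212, Σhalf²=0.448141
  -G: nom -35.500 → Σnom=34.410; wc +0.490/-0.199 → slack +1.982/-1.524; half-tol=0.345, Σhalf²=0.566822
  -H: nom -18.700 → Σnom=15.710; wc +0.030/-0.090 → slack +2.012/-1.614; half-tol=0.060, Σhalf²=0.570422
  -I: nom -33.600 → Σnom=-17.890; wc +0.077/-0.228 → slack +2.089/-1.842; half-tol=0.152, Σhalf²=0.593678
Nominal = -17.890. Worst-case = [-17.890 - 1.842, -17.890 + 2.089] = [-19.732, -15.801]. RSS = √0.593678 = 0.771.

nominal=-17.890 wc=[-19.732,-15.801] rss=0.771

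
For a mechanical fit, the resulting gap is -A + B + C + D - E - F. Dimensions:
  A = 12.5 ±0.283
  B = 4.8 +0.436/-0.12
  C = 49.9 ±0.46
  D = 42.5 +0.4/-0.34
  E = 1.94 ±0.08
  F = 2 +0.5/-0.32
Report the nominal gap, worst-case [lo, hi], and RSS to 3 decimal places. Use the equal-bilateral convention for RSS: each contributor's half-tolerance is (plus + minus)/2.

Stack each dimension's contribution:
  -A: nom -12.500 → Σnom=-12.500; wc +0.283/-0.283 → slack +0.283/-0.283; half-tol=0.283, Σhalf²=0.080089
  +B: nom +4.800 → Σnom=-7.700; wc +0.436/-0.120 → slack +0.719/-0.403; half-tol=0.278, Σhalf²=0.157373
  +C: nom +49.900 → Σnom=42.200; wc +0.460/-0.460 → slack +1.179/-0.863; half-tol=0.460, Σhalf²=0.368973
  +D: nom +42.500 → Σnom=84.700; wc +0.400/-0.340 → slack +1.579/-1.203; half-tol=0.370, Σhalf²=0.505873
  -E: nom -1.940 → Σnom=82.760; wc +0.080/-0.080 → slack +1.659/-1.283; half-tol=0.080, Σhalf²=0.512273
  -F: nom -2.000 → Σnom=80.760; wc +0.320/-0.500 → slack +1.979/-1.783; half-tol=0.410, Σhalf²=0.680373
Nominal = 80.760. Worst-case = [80.760 - 1.783, 80.760 + 1.979] = [78.977, 82.739]. RSS = √0.680373 = 0.825.

nominal=80.760 wc=[78.977,82.739] rss=0.825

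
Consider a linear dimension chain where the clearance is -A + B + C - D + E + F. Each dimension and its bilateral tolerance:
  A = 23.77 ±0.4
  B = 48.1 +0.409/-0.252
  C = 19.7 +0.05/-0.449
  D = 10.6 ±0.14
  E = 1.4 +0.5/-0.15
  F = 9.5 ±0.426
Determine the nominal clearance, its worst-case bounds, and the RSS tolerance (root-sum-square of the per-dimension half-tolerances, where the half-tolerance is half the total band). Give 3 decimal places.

Stack each dimension's contribution:
  -A: nom -23.770 → Σnom=-23.770; wc +0.400/-0.400 → slack +0.400/-0.400; half-tol=0.400, Σhalf²=0.160000
  +B: nom +48.100 → Σnom=24.330; wc +0.409/-0.252 → slack +0.809/-0.652; half-tol=0.331, Σhalf²=0.269230
  +C: nom +19.700 → Σnom=44.030; wc +0.050/-0.449 → slack +0.859/-1.101; half-tol=0.249, Σhalf²=0.331481
  -D: nom -10.600 → Σnom=33.430; wc +0.140/-0.140 → slack +0.999/-1.241; half-tol=0.140, Σhalf²=0.351081
  +E: nom +1.400 → Σnom=34.830; wc +0.500/-0.150 → slack +1.499/-1.391; half-tol=0.325, Σhalf²=0.456706
  +F: nom +9.500 → Σnom=44.330; wc +0.426/-0.426 → slack +1.925/-1.817; half-tol=0.426, Σhalf²=0.638182
Nominal = 44.330. Worst-case = [44.330 - 1.817, 44.330 + 1.925] = [42.513, 46.255]. RSS = √0.638182 = 0.799.

nominal=44.330 wc=[42.513,46.255] rss=0.799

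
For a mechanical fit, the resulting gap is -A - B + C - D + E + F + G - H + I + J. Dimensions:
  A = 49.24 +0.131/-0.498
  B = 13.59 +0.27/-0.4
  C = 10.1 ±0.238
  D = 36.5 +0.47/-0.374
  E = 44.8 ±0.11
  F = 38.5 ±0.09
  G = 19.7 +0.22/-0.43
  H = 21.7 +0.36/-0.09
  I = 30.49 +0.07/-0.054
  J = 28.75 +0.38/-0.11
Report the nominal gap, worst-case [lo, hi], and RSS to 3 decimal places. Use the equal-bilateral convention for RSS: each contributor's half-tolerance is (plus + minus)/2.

Stack each dimension's contribution:
  -A: nom -49.240 → Σnom=-49.240; wc +0.498/-0.131 → slack +0.498/-0.131; half-tol=0.315, Σhalf²=0.098910
  -B: nom -13.590 → Σnom=-62.830; wc +0.400/-0.270 → slack +0.898/-0.401; half-tol=0.335, Σhalf²=0.211135
  +C: nom +10.100 → Σnom=-52.730; wc +0.238/-0.238 → slack +1.136/-0.639; half-tol=0.238, Σhalf²=0.267779
  -D: nom -36.500 → Σnom=-89.230; wc +0.374/-0.470 → slack +1.510/-1.109; half-tol=0.422, Σhalf²=0.445863
  +E: nom +44.800 → Σnom=-44.430; wc +0.110/-0.110 → slack +1.620/-1.219; half-tol=0.110, Σhalf²=0.457963
  +F: nom +38.500 → Σnom=-5.930; wc +0.090/-0.090 → slack +1.710/-1.309; half-tol=0.090, Σhalf²=0.466063
  +G: nom +19.700 → Σnom=13.770; wc +0.220/-0.430 → slack +1.930/-1.739; half-tol=0.325, Σhalf²=0.571688
  -H: nom -21.700 → Σnom=-7.930; wc +0.090/-0.360 → slack +2.020/-2.099; half-tol=0.225, Σhalf²=0.622313
  +I: nom +30.490 → Σnom=22.560; wc +0.070/-0.054 → slack +2.090/-2.153; half-tol=0.062, Σhalf²=0.626157
  +J: nom +28.750 → Σnom=51.310; wc +0.380/-0.110 → slack +2.470/-2.263; half-tol=0.245, Σhalf²=0.686182
Nominal = 51.310. Worst-case = [51.310 - 2.263, 51.310 + 2.470] = [49.047, 53.780]. RSS = √0.686182 = 0.828.

nominal=51.310 wc=[49.047,53.780] rss=0.828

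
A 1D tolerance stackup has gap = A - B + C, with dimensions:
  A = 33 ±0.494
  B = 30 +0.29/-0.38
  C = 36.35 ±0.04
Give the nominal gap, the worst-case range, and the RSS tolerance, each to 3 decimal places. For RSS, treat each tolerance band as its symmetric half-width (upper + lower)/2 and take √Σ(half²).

Stack each dimension's contribution:
  +A: nom +33.000 → Σnom=33.000; wc +0.494/-0.494 → slack +0.494/-0.494; half-tol=0.494, Σhalf²=0.244036
  -B: nom -30.000 → Σnom=3.000; wc +0.380/-0.290 → slack +0.874/-0.784; half-tol=0.335, Σhalf²=0.356261
  +C: nom +36.350 → Σnom=39.350; wc +0.040/-0.040 → slack +0.914/-0.824; half-tol=0.040, Σhalf²=0.357861
Nominal = 39.350. Worst-case = [39.350 - 0.824, 39.350 + 0.914] = [38.526, 40.264]. RSS = √0.357861 = 0.598.

nominal=39.350 wc=[38.526,40.264] rss=0.598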